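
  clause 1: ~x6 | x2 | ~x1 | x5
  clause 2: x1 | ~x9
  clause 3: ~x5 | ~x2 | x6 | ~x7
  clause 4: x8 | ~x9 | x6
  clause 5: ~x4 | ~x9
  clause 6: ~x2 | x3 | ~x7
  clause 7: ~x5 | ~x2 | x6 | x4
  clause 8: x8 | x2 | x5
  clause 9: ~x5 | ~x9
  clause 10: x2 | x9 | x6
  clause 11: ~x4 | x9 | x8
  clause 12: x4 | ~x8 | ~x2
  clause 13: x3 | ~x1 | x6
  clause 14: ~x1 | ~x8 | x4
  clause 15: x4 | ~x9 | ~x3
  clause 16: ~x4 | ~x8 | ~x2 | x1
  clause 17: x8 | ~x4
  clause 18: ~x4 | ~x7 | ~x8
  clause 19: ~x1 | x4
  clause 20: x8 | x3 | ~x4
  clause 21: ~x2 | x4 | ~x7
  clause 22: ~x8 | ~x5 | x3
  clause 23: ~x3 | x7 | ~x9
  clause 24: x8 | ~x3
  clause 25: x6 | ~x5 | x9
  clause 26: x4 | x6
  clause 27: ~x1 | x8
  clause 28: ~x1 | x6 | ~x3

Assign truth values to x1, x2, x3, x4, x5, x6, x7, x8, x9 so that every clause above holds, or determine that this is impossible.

x1=1, x2=1, x3=1, x4=1, x5=1, x6=1, x7=0, x8=1, x9=0

Suppose x1 = 1.
From the singleton clause (x4), x4 = 1.
From the singleton clause (~x9), x9 = 0.
From the singleton clause (x8), x8 = 1.
From the singleton clause (~x7), x7 = 0.
Suppose x2 = 1.
Suppose x3 = 1.
From the singleton clause (x6), x6 = 1.
Every clause is now satisfied; x5 is unconstrained.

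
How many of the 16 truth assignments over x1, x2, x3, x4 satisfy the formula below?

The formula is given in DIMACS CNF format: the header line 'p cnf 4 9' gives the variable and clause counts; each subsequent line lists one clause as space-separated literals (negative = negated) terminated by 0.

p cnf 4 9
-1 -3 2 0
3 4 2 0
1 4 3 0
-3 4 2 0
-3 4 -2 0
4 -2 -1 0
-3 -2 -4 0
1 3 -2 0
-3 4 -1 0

4

There are 2^4 = 16 truth assignments over (x1, x2, x3, x4).
Check each against the 9 clauses (columns in the order x1, x2, x3, x4):
  F F F F  ✗ fails (x3 ∨ x4 ∨ x2)
  F F F T  ✓ satisfies all
  F F T F  ✗ fails (¬x3 ∨ x4 ∨ x2)
  F F T T  ✓ satisfies all
  F T F F  ✗ fails (x1 ∨ x4 ∨ x3)
  F T F T  ✗ fails (x1 ∨ x3 ∨ ¬x2)
  F T T F  ✗ fails (¬x3 ∨ x4 ∨ ¬x2)
  F T T T  ✗ fails (¬x3 ∨ ¬x2 ∨ ¬x4)
  T F F F  ✗ fails (x3 ∨ x4 ∨ x2)
  T F F T  ✓ satisfies all
  T F T F  ✗ fails (¬x1 ∨ ¬x3 ∨ x2)
  T F T T  ✗ fails (¬x1 ∨ ¬x3 ∨ x2)
  T T F F  ✗ fails (x4 ∨ ¬x2 ∨ ¬x1)
  T T F T  ✓ satisfies all
  T T T F  ✗ fails (¬x3 ∨ x4 ∨ ¬x2)
  T T T T  ✗ fails (¬x3 ∨ ¬x2 ∨ ¬x4)
4 of the 16 rows are models.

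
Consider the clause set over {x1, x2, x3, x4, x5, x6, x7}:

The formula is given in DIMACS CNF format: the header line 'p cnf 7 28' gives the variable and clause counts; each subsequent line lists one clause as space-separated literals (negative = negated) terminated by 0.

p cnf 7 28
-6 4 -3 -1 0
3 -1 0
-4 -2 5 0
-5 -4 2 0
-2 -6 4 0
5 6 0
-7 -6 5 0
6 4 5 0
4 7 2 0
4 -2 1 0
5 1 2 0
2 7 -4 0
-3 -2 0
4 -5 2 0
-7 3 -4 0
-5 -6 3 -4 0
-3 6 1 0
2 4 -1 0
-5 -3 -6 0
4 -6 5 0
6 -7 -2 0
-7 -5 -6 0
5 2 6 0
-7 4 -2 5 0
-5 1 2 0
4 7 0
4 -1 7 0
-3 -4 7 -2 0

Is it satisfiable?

Satisfiable

Suppose x3 = False.
The clause (¬x1) is unit, so x1 = False.
Suppose x5 = True.
The clause (x2) is unit, so x2 = True.
The clause (x4) is unit, so x4 = True.
The clause (¬x7) is unit, so x7 = False.
The clause (¬x6) is unit, so x6 = False.
Every clause now holds.
A satisfying assignment: x1=False,  x2=True,  x3=False,  x4=True,  x5=True,  x6=False,  x7=False.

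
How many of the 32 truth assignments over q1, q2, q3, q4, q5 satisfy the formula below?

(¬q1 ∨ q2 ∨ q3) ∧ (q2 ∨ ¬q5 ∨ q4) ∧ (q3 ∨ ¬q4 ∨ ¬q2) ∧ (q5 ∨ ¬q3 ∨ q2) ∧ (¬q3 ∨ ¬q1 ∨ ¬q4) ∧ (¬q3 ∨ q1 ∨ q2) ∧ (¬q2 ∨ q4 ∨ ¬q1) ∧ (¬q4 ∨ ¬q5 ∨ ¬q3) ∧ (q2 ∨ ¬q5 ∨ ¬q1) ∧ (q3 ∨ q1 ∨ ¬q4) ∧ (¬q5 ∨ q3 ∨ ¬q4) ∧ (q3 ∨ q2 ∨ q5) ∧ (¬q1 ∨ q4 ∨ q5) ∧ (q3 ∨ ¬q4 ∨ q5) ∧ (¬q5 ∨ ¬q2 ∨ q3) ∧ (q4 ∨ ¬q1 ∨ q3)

There are 2^5 = 32 truth assignments over (q1, q2, q3, q4, q5).
Split on q2. With q2 = True, the clauses containing q2 are satisfied and ¬q2 drops from the rest; 4 of the 2^4 = 16 assignments to the other variables satisfy what remains.
With q2 = False, by the same count on the reduced clause set, 0 assignments work.
(One model: q1=F, q2=T, q3=F, q4=F, q5=F.)
Total: 4 + 0 = 4.

4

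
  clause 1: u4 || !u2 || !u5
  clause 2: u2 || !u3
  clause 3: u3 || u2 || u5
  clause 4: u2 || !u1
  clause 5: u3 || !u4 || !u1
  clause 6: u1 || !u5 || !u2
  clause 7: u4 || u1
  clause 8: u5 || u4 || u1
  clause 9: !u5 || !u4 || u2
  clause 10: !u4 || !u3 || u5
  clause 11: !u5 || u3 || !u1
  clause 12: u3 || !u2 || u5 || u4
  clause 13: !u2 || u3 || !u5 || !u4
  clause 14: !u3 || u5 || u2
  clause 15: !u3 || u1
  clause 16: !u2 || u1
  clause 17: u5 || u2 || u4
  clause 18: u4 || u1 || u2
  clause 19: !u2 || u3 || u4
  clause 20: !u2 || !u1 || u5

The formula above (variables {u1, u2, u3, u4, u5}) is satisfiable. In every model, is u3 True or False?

Suppose u3 = false.
Try u2 = true.
Unit clause (u1) forces u1 = true.
Unit clause (!u4) forces u4 = false.
That conflicts with the unit clause (u4).
Backtrack on u2: now try u2 = false.
Unit clause (u5) forces u5 = true.
Unit clause (!u1) forces u1 = false.
Unit clause (u4) forces u4 = true.
That conflicts with the unit clause (!u4).
Both values of u2 lead to a conflict.
So every satisfying assignment has u3 = True.

True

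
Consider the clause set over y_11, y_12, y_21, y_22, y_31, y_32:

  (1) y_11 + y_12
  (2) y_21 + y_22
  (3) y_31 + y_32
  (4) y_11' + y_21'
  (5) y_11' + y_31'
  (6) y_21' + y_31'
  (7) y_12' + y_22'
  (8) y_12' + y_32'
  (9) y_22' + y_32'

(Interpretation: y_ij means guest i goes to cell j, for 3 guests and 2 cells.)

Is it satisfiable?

No

Suppose y_11 = 1.
The clause (y_21') is unit, so y_21 = 0.
The clause (y_22) is unit, so y_22 = 1.
The clause (y_31') is unit, so y_31 = 0.
The clause (y_32) is unit, so y_32 = 1.
But (y_32') is also a unit clause — contradiction.
That branch fails; take y_11 = 0 instead.
The clause (y_12) is unit, so y_12 = 1.
The clause (y_22') is unit, so y_22 = 0.
The clause (y_21) is unit, so y_21 = 1.
The clause (y_31') is unit, so y_31 = 0.
The clause (y_32) is unit, so y_32 = 1.
But (y_32') is also a unit clause — contradiction.
Neither y_11 = 1 nor y_11 = 0 works.
No assignment satisfies every clause.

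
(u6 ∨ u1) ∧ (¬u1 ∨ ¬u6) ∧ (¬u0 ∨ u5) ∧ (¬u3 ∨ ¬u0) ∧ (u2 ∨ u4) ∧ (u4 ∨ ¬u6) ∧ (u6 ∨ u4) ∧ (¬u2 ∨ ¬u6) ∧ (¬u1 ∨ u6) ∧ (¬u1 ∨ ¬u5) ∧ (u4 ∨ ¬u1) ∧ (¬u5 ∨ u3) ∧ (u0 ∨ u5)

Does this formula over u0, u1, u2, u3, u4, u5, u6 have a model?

Suppose u6 = True.
The clause (¬u1) is unit, so u1 = False.
The clause (u4) is unit, so u4 = True.
The clause (¬u2) is unit, so u2 = False.
Suppose u0 = False.
The clause (u5) is unit, so u5 = True.
The clause (u3) is unit, so u3 = True.
All clauses are satisfied.
A satisfying assignment: u0 ↦ False; u1 ↦ False; u2 ↦ False; u3 ↦ True; u4 ↦ True; u5 ↦ True; u6 ↦ True.

Yes, satisfiable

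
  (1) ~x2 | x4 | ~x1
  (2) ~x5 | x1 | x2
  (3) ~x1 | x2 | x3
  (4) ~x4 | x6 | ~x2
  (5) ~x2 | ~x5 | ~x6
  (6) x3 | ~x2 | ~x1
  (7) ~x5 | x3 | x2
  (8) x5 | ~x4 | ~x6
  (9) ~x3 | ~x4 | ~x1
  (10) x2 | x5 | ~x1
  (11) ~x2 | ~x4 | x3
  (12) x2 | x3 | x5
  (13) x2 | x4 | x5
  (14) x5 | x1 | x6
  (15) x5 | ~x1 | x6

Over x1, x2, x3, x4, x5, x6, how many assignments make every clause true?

There are 2^6 = 64 truth assignments over (x1, x2, x3, x4, x5, x6).
Split on x2. With x2 = 1, the clauses containing x2 are satisfied and ~x2 drops from the rest; 4 of the 2^5 = 32 assignments to the other variables satisfy what remains.
With x2 = 0, by the same count on the reduced clause set, 2 assignments work.
Total: 4 + 2 = 6.

6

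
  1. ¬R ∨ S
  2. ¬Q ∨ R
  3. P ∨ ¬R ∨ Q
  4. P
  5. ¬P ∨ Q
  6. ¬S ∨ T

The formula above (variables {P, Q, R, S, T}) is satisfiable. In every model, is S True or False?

Suppose S = False.
The clause (¬R) is unit, so R = False.
The clause (¬Q) is unit, so Q = False.
The clause (P) is unit, so P = True.
That conflicts with the unit clause (¬P).
So every satisfying assignment has S = True.

True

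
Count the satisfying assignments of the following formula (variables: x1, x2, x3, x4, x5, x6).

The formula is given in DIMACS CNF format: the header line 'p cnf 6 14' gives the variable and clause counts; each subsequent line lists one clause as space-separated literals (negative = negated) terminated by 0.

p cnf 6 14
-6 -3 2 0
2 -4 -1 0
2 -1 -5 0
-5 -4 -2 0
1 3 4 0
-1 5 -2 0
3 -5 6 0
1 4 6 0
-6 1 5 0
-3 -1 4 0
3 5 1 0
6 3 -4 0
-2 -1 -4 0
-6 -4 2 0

7

There are 2^6 = 64 truth assignments over (x1, x2, x3, x4, x5, x6).
Split on x5. With x5 = True, the clauses containing x5 are satisfied and ¬x5 drops from the rest; 3 of the 2^5 = 32 assignments to the other variables satisfy what remains.
With x5 = False, by the same count on the reduced clause set, 4 assignments work.
(One model: x1=F, x2=F, x3=T, x4=T, x5=F, x6=F.)
Total: 3 + 4 = 7.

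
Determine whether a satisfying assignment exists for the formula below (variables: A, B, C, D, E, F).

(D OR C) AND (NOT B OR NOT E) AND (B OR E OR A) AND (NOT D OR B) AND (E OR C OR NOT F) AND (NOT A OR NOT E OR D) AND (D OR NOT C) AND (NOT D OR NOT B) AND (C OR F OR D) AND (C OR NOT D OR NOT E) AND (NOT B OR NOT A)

Branch on D: set D = true.
From the singleton clause (B), B = true.
That conflicts with the unit clause (NOT B).
So D must be the other value — set D = false.
From the singleton clause (C), C = true.
That conflicts with the unit clause (NOT C).
Neither D = true nor D = false works.
No assignment satisfies every clause.

Unsatisfiable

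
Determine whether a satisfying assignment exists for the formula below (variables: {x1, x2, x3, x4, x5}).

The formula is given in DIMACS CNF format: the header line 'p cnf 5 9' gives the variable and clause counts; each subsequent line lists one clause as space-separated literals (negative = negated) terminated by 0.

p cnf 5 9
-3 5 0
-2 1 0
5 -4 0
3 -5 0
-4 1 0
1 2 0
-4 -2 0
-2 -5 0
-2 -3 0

Case x3 = True:
Unit clause (x5) forces x5 = True.
Unit clause (¬x2) forces x2 = False.
Unit clause (x1) forces x1 = True.
All clauses hold; x4 can take either value.
A satisfying assignment: x1 ↦ True, x2 ↦ False, x3 ↦ True, x4 ↦ True, x5 ↦ True.

Yes, satisfiable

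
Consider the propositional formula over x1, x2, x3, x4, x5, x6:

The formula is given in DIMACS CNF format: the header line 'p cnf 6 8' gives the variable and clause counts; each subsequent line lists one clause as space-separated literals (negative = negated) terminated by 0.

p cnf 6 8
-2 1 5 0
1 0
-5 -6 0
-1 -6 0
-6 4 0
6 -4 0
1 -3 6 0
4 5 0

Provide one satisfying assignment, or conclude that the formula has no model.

Unit clause (x1) forces x1 = True.
Unit clause (¬x6) forces x6 = False.
Unit clause (¬x4) forces x4 = False.
Unit clause (x5) forces x5 = True.
All clauses hold; x2, x3 can take either value.

x1: True; x2: True; x3: False; x4: False; x5: True; x6: False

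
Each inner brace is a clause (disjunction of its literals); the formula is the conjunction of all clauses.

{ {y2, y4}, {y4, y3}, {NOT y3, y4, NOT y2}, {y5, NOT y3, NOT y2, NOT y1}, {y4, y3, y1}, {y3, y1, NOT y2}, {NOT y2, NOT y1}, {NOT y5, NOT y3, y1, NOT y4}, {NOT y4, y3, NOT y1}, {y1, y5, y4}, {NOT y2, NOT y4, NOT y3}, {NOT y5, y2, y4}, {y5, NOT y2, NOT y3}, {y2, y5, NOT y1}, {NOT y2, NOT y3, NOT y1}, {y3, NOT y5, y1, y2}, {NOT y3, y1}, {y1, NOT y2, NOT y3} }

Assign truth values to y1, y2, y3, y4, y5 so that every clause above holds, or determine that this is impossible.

y1: true, y2: false, y3: true, y4: true, y5: true

Try y2 = false.
The clause (y4) is unit, so y4 = true.
Try y3 = true.
The clause (y1) is unit, so y1 = true.
The clause (y5) is unit, so y5 = true.
This assignment satisfies each clause.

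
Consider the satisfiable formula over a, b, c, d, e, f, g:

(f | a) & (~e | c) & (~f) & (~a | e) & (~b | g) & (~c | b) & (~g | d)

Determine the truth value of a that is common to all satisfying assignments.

Suppose a = 0.
Unit clause (f) forces f = 1.
That conflicts with the unit clause (~f).
So every satisfying assignment has a = True.

True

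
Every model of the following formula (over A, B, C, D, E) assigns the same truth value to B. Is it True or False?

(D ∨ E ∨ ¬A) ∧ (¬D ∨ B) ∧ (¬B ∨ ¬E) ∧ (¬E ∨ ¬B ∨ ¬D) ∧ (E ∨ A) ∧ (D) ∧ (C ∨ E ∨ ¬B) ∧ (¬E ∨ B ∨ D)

True

Suppose B = False.
The clause (¬D) is unit, so D = False.
But (D) is also a unit clause — contradiction.
So every satisfying assignment has B = True.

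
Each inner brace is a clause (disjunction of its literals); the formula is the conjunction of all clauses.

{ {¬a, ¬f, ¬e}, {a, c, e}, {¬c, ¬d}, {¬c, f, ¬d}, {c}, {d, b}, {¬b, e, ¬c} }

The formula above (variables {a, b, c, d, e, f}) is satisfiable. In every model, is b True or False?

Suppose b = False.
The clause (c) is unit, so c = True.
The clause (¬d) is unit, so d = False.
That conflicts with the unit clause (d).
So every satisfying assignment has b = True.

True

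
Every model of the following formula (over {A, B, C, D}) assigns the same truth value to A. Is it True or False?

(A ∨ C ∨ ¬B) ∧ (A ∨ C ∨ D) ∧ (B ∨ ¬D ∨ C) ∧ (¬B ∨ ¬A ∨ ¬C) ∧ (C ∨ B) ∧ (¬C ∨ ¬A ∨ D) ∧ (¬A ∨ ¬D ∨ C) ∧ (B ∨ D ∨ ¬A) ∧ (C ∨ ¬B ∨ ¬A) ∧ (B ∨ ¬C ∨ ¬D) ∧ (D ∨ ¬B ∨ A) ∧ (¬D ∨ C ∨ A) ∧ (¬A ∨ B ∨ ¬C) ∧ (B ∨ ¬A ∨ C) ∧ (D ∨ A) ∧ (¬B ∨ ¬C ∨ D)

Suppose A = True.
Try B = False.
From the singleton clause (C), C = True.
That conflicts with the unit clause (¬C).
That branch fails; take B = True instead.
From the singleton clause (¬C), C = False.
That conflicts with the unit clause (C).
Either choice for B ends in contradiction.
So every satisfying assignment has A = False.

False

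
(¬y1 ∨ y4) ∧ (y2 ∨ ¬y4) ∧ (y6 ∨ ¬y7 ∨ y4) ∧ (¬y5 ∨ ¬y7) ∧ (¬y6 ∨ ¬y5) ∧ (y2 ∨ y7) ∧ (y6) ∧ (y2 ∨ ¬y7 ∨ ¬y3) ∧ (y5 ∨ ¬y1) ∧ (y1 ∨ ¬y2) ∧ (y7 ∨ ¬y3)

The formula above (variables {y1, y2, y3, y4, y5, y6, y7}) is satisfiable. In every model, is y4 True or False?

Suppose y4 = True.
Unit clause (y2) forces y2 = True.
Unit clause (y6) forces y6 = True.
Unit clause (¬y5) forces y5 = False.
Unit clause (¬y1) forces y1 = False.
That conflicts with the unit clause (y1).
So every satisfying assignment has y4 = False.

False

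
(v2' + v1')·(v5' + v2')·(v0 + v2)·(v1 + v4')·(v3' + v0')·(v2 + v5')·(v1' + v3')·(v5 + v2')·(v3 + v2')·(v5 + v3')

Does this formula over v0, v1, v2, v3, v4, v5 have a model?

Try v2 = 0.
From the singleton clause (v0), v0 = 1.
From the singleton clause (v3'), v3 = 0.
From the singleton clause (v5'), v5 = 0.
Try v1 = 1.
Every clause is now satisfied; v4 is unconstrained.
A satisfying assignment: v0 ↦ 1, v1 ↦ 1, v2 ↦ 0, v3 ↦ 0, v4 ↦ 1, v5 ↦ 0.

Yes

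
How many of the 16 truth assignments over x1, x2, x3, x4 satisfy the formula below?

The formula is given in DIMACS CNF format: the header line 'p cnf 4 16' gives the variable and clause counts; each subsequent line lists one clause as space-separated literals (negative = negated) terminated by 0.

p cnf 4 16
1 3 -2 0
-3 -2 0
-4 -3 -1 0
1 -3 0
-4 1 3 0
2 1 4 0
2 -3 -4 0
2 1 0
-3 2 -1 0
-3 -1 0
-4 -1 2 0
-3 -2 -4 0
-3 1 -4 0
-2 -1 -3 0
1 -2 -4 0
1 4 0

There are 2^4 = 16 truth assignments over (x1, x2, x3, x4).
Check each against the 16 clauses (columns in the order x1, x2, x3, x4):
  F F F F  ✗ fails (x2 ∨ x1 ∨ x4)
  F F F T  ✗ fails (¬x4 ∨ x1 ∨ x3)
  F F T F  ✗ fails (x1 ∨ ¬x3)
  F F T T  ✗ fails (x1 ∨ ¬x3)
  F T F F  ✗ fails (x1 ∨ x3 ∨ ¬x2)
  F T F T  ✗ fails (x1 ∨ x3 ∨ ¬x2)
  F T T F  ✗ fails (¬x3 ∨ ¬x2)
  F T T T  ✗ fails (¬x3 ∨ ¬x2)
  T F F F  ✓ satisfies all
  T F F T  ✗ fails (¬x4 ∨ ¬x1 ∨ x2)
  T F T F  ✗ fails (¬x3 ∨ x2 ∨ ¬x1)
  T F T T  ✗ fails (¬x4 ∨ ¬x3 ∨ ¬x1)
  T T F F  ✓ satisfies all
  T T F T  ✓ satisfies all
  T T T F  ✗ fails (¬x3 ∨ ¬x2)
  T T T T  ✗ fails (¬x3 ∨ ¬x2)
3 of the 16 rows are models.

3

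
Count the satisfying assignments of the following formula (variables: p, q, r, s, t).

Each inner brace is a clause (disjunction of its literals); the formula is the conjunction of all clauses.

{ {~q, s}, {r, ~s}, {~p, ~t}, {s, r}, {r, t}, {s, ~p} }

8

There are 2^5 = 32 truth assignments over (p, q, r, s, t).
Split on s. With s = 1, the clauses containing s are satisfied and ~s drops from the rest; 6 of the 2^4 = 16 assignments to the other variables satisfy what remains.
With s = 0, by the same count on the reduced clause set, 2 assignments work.
(One model: p=F, q=F, r=T, s=F, t=F.)
Total: 6 + 2 = 8.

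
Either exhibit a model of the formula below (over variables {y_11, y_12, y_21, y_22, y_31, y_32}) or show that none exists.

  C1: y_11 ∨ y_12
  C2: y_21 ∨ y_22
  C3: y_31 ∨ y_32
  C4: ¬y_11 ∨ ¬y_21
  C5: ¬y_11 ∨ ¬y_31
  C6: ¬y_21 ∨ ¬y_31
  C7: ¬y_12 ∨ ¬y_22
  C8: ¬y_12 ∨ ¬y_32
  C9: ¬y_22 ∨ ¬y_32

Try y_11 = True.
(¬y_21) alone gives y_21 = False.
(y_22) alone gives y_22 = True.
(¬y_31) alone gives y_31 = False.
(y_32) alone gives y_32 = True.
That conflicts with the unit clause (¬y_32).
Backtrack on y_11: now try y_11 = False.
(y_12) alone gives y_12 = True.
(¬y_22) alone gives y_22 = False.
(y_21) alone gives y_21 = True.
(¬y_31) alone gives y_31 = False.
(y_32) alone gives y_32 = True.
That conflicts with the unit clause (¬y_32).
Either choice for y_11 ends in contradiction.

UNSATISFIABLE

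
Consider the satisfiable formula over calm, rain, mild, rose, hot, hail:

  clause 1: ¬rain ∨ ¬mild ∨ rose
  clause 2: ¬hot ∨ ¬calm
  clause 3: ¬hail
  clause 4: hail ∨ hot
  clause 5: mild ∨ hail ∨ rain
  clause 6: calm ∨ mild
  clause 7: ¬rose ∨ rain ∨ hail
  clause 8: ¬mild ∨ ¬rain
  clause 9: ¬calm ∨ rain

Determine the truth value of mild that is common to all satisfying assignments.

Suppose mild = False.
From the singleton clause (¬hail), hail = False.
From the singleton clause (hot), hot = True.
From the singleton clause (¬calm), calm = False.
Now (calm) is unsatisfied and unit — conflict.
So every satisfying assignment has mild = True.

True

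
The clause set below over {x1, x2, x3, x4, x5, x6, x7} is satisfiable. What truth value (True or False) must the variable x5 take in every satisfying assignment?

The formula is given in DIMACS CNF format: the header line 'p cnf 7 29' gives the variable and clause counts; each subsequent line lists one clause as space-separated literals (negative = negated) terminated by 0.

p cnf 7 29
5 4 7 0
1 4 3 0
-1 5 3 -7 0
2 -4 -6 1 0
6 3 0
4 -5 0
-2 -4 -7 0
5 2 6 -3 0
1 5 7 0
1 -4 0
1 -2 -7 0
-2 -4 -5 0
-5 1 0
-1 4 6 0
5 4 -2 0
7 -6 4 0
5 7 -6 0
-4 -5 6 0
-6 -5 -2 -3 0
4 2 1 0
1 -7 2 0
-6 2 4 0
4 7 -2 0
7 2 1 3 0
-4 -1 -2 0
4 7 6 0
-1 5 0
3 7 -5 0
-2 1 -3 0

True

Suppose x5 = False.
From the singleton clause (¬x1), x1 = False.
From the singleton clause (x7), x7 = True.
From the singleton clause (¬x4), x4 = False.
From the singleton clause (x3), x3 = True.
From the singleton clause (¬x2), x2 = False.
But (x2) is also a unit clause — contradiction.
So every satisfying assignment has x5 = True.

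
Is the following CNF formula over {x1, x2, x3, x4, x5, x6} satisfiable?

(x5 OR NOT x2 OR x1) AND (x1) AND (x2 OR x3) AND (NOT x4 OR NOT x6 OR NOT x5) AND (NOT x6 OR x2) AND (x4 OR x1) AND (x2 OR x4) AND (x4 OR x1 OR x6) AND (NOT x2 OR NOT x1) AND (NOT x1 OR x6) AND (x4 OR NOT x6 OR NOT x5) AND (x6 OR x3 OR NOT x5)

Unit clause (x1) forces x1 = true.
Unit clause (NOT x2) forces x2 = false.
Unit clause (x3) forces x3 = true.
Unit clause (NOT x6) forces x6 = false.
But (x6) is also a unit clause — contradiction.
No assignment satisfies every clause.

No, unsatisfiable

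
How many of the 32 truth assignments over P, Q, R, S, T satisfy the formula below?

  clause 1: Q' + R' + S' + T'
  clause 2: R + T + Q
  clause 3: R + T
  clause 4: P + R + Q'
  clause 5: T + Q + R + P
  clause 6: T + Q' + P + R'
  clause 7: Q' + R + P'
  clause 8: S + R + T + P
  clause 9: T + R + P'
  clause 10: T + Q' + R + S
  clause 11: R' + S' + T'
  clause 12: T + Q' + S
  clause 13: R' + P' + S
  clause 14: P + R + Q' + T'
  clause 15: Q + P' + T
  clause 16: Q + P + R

There are 2^5 = 32 truth assignments over (P, Q, R, S, T).
Split on R. With R = 1, the clauses containing R are satisfied and R' drops from the rest; 5 of the 2^4 = 16 assignments to the other variables satisfy what remains.
With R = 0, by the same count on the reduced clause set, 2 assignments work.
(One model: P=F, Q=F, R=T, S=F, T=F.)
Total: 5 + 2 = 7.

7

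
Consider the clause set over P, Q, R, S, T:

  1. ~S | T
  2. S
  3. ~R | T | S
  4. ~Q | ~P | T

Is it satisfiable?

The clause (S) is unit, so S = 1.
The clause (T) is unit, so T = 1.
No clause remains; P, Q, R are free.
A satisfying assignment: P: 1,  Q: 0,  R: 1,  S: 1,  T: 1.

Yes, satisfiable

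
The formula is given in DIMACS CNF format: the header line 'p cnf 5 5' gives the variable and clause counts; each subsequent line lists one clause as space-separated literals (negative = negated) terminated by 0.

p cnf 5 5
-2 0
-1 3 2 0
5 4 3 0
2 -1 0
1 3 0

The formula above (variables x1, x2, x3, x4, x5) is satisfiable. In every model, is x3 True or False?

True

Suppose x3 = False.
(¬x2) alone gives x2 = False.
(¬x1) alone gives x1 = False.
That conflicts with the unit clause (x1).
So every satisfying assignment has x3 = True.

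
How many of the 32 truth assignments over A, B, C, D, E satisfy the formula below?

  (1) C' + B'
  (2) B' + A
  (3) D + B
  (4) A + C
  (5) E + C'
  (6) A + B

There are 2^5 = 32 truth assignments over (A, B, C, D, E).
Split on D. With D = 1, the clauses containing D are satisfied and D' drops from the rest; 5 of the 2^4 = 16 assignments to the other variables satisfy what remains.
With D = 0, by the same count on the reduced clause set, 2 assignments work.
(One model: A=T, B=F, C=F, D=T, E=F.)
Total: 5 + 2 = 7.

7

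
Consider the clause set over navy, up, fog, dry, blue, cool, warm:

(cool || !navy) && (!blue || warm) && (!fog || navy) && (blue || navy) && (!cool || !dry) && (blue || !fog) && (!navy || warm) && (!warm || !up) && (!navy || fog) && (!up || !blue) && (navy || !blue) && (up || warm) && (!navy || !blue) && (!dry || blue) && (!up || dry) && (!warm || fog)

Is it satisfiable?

Case cool = true:
(!dry) alone gives dry = false.
(!up) alone gives up = false.
(warm) alone gives warm = true.
(fog) alone gives fog = true.
(navy) alone gives navy = true.
(blue) alone gives blue = true.
That conflicts with the unit clause (!blue).
That branch fails; take cool = false instead.
(!navy) alone gives navy = false.
(!fog) alone gives fog = false.
(blue) alone gives blue = true.
That conflicts with the unit clause (!blue).
Either choice for cool ends in contradiction.
No assignment satisfies every clause.

Unsatisfiable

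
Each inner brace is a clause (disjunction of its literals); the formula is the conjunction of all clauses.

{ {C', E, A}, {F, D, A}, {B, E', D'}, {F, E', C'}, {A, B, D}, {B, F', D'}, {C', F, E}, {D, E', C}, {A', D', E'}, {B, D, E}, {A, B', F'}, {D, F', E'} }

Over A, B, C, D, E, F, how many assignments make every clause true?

There are 2^6 = 64 truth assignments over (A, B, C, D, E, F).
Split on E. With E = 1, the clauses containing E are satisfied and E' drops from the rest; 1 of the 2^5 = 32 assignments to the other variables satisfy what remains.
With E = 0, by the same count on the reduced clause set, 9 assignments work.
(One model: A=F, B=F, C=F, D=T, E=F, F=F.)
Total: 1 + 9 = 10.

10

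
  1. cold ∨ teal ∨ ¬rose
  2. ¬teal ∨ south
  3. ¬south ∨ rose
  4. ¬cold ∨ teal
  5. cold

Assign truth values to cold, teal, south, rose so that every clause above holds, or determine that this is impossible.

Unit clause (cold) forces cold = True.
Unit clause (teal) forces teal = True.
Unit clause (south) forces south = True.
Unit clause (rose) forces rose = True.
Every clause now holds.

cold ↦ True,  teal ↦ True,  south ↦ True,  rose ↦ True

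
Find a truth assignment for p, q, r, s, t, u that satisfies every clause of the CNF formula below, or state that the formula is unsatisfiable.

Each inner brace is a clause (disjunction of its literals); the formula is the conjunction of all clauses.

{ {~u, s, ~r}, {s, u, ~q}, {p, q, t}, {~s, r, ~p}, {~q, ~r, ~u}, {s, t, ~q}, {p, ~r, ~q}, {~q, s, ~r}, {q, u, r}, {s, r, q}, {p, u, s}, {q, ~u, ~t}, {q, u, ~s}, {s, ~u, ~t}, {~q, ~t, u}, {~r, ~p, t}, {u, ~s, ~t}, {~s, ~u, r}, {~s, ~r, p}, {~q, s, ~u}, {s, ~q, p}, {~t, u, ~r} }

p=0; q=1; r=0; s=1; t=0; u=0

Suppose u = 0.
Suppose s = 1.
Unit clause (q) forces q = 1.
Unit clause (~t) forces t = 0.
Suppose r = 0.
Unit clause (~p) forces p = 0.
Every clause now holds.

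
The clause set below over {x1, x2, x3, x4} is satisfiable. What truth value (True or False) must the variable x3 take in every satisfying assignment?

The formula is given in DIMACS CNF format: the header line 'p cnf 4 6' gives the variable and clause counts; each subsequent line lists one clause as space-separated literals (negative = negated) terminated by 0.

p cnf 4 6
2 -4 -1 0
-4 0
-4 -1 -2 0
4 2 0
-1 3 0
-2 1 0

Suppose x3 = False.
Unit clause (¬x4) forces x4 = False.
Unit clause (x2) forces x2 = True.
Unit clause (¬x1) forces x1 = False.
Now (x1) is unsatisfied and unit — conflict.
So every satisfying assignment has x3 = True.

True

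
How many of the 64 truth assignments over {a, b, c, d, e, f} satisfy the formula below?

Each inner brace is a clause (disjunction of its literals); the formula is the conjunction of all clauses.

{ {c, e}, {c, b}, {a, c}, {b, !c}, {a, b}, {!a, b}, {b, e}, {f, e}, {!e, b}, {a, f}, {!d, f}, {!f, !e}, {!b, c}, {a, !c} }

There are 2^6 = 64 truth assignments over (a, b, c, d, e, f).
Split on d. With d = true, the clauses containing d are satisfied and !d drops from the rest; 1 of the 2^5 = 32 assignments to the other variables satisfy what remains.
With d = false, by the same count on the reduced clause set, 2 assignments work.
(One model: a=T, b=T, c=T, d=F, e=F, f=T.)
Total: 1 + 2 = 3.

3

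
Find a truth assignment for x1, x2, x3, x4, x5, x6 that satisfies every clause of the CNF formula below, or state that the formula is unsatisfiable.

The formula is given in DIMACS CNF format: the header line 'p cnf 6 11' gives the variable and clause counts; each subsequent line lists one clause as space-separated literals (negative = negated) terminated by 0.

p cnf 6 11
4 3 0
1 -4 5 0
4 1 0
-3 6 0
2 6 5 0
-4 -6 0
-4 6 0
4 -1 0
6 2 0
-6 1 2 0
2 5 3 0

UNSATISFIABLE

Case x4 = True:
Unit clause (¬x6) forces x6 = False.
Now (x6) is unsatisfied and unit — conflict.
So x4 must be the other value — set x4 = False.
Unit clause (x3) forces x3 = True.
Unit clause (x1) forces x1 = True.
Now (¬x1) is unsatisfied and unit — conflict.
Either choice for x4 ends in contradiction.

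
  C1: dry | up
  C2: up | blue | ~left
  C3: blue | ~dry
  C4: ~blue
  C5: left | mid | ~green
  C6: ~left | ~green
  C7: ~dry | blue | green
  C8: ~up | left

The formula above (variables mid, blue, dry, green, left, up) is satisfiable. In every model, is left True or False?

Suppose left = 0.
Unit clause (~blue) forces blue = 0.
Unit clause (~dry) forces dry = 0.
Unit clause (up) forces up = 1.
Now (~up) is unsatisfied and unit — conflict.
So every satisfying assignment has left = True.

True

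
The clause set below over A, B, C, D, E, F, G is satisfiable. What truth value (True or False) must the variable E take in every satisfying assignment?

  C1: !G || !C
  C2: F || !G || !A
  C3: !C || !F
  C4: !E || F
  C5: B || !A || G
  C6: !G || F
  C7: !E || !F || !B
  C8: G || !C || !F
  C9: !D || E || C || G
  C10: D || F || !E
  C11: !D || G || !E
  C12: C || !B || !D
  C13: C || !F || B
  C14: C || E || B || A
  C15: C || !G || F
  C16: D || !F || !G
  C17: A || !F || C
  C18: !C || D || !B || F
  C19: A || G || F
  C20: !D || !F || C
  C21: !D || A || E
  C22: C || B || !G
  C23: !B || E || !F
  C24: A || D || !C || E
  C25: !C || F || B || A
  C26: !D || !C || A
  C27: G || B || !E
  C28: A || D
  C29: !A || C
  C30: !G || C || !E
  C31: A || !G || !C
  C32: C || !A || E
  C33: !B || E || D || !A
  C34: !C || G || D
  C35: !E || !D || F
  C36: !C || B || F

Suppose E = true.
From the singleton clause (F), F = true.
From the singleton clause (!C), C = false.
From the singleton clause (!B), B = false.
Now (B) is unsatisfied and unit — conflict.
So every satisfying assignment has E = False.

False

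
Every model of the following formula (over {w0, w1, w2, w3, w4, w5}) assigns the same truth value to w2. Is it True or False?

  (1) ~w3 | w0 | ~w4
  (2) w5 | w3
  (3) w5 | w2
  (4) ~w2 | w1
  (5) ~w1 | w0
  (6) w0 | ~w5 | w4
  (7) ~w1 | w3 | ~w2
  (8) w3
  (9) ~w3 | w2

Suppose w2 = 0.
From the singleton clause (w5), w5 = 1.
From the singleton clause (w3), w3 = 1.
Now (~w3) is unsatisfied and unit — conflict.
So every satisfying assignment has w2 = True.

True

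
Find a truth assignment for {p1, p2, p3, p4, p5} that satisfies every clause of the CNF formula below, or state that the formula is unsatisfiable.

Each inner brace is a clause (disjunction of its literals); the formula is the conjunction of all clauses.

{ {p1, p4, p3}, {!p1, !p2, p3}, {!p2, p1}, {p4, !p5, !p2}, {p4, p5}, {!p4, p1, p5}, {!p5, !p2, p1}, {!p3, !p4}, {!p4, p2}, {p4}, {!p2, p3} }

UNSATISFIABLE

Unit clause (p4) forces p4 = true.
Unit clause (!p3) forces p3 = false.
Unit clause (p2) forces p2 = true.
That conflicts with the unit clause (!p2).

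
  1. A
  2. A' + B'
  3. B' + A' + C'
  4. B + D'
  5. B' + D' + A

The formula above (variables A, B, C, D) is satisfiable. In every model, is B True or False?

False

Suppose B = 1.
(A) alone gives A = 1.
But (A') is also a unit clause — contradiction.
So every satisfying assignment has B = False.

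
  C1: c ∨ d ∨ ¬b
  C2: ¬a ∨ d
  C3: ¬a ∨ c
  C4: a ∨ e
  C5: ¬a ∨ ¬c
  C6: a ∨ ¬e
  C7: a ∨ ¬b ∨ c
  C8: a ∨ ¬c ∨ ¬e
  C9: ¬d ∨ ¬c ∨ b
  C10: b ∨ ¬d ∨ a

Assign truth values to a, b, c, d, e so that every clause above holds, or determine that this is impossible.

Branch on a: set a = False.
The clause (e) is unit, so e = True.
But (¬e) is also a unit clause — contradiction.
Backtrack on a: now try a = True.
The clause (d) is unit, so d = True.
The clause (c) is unit, so c = True.
But (¬c) is also a unit clause — contradiction.
Both values of a lead to a conflict.

UNSATISFIABLE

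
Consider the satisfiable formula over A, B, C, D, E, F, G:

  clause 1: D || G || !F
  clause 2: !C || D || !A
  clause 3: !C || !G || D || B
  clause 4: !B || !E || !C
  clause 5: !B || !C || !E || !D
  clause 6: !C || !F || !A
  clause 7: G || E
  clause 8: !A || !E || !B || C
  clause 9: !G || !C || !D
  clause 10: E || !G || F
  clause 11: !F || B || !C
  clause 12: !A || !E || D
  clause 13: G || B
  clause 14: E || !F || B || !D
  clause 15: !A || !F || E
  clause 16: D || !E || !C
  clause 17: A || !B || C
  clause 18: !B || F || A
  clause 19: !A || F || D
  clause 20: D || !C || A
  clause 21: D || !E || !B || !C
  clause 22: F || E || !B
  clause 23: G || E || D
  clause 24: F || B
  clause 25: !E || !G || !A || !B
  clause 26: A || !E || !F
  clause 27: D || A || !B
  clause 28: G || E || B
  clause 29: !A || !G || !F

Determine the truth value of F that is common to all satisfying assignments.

Suppose F = false.
From the singleton clause (B), B = true.
From the singleton clause (A), A = true.
From the singleton clause (D), D = true.
From the singleton clause (E), E = true.
From the singleton clause (!C), C = false.
But (C) is also a unit clause — contradiction.
So every satisfying assignment has F = True.

True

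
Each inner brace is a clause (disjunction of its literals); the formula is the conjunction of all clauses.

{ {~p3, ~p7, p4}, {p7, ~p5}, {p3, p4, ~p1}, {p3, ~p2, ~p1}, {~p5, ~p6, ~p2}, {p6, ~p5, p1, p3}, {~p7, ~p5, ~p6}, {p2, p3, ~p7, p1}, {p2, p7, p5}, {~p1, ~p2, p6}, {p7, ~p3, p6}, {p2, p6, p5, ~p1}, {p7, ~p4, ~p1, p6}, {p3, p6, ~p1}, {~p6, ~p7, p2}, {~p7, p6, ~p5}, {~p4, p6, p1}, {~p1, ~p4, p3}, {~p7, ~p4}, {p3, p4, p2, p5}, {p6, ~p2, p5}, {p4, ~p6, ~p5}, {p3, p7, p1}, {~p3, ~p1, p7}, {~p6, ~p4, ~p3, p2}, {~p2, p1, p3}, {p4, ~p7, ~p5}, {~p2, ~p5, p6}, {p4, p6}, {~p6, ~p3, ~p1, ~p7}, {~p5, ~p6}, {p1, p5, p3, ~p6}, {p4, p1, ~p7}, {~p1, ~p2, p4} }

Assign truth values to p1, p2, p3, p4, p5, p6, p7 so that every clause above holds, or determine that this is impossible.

Case p7 = 0:
From the singleton clause (~p5), p5 = 0.
From the singleton clause (p2), p2 = 1.
From the singleton clause (p6), p6 = 1.
Case p3 = 1:
From the singleton clause (~p1), p1 = 0.
All clauses hold; p4 can take either value.

p1=0; p2=1; p3=1; p4=0; p5=0; p6=1; p7=0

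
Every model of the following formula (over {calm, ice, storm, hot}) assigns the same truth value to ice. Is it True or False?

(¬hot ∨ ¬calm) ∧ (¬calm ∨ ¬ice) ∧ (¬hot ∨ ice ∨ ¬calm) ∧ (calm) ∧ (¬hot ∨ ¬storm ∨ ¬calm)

False

Suppose ice = True.
From the singleton clause (¬calm), calm = False.
That conflicts with the unit clause (calm).
So every satisfying assignment has ice = False.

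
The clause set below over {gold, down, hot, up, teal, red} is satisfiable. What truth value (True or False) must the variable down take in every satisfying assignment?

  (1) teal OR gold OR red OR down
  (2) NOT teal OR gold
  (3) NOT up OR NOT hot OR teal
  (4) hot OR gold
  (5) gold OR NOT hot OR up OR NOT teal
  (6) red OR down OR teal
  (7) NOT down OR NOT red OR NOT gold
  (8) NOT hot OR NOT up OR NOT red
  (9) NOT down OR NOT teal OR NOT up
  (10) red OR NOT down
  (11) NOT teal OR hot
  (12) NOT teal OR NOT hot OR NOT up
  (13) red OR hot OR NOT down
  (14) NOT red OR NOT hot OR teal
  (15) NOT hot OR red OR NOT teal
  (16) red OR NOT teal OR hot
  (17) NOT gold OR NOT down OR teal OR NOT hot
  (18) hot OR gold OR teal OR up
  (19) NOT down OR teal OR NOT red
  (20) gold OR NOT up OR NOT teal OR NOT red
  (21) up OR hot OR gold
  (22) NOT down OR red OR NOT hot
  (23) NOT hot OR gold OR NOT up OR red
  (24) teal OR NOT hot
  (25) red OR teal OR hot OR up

Suppose down = true.
Unit clause (red) forces red = true.
Unit clause (NOT gold) forces gold = false.
Unit clause (NOT teal) forces teal = false.
But (teal) is also a unit clause — contradiction.
So every satisfying assignment has down = False.

False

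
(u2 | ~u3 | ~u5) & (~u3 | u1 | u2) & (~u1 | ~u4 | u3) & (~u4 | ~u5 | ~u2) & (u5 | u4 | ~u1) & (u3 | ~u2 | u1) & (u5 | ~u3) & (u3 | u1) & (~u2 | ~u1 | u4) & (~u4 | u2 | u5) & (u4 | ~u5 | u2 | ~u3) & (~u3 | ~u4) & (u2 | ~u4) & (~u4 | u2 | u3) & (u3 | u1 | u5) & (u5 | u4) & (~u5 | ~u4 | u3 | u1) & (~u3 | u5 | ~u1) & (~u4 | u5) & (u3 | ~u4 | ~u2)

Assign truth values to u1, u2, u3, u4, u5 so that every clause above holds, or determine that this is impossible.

u1: 0,  u2: 1,  u3: 1,  u4: 0,  u5: 1

Try u5 = 1.
Try u2 = 1.
Unit clause (~u4) forces u4 = 0.
Unit clause (~u1) forces u1 = 0.
Unit clause (u3) forces u3 = 1.
This assignment satisfies each clause.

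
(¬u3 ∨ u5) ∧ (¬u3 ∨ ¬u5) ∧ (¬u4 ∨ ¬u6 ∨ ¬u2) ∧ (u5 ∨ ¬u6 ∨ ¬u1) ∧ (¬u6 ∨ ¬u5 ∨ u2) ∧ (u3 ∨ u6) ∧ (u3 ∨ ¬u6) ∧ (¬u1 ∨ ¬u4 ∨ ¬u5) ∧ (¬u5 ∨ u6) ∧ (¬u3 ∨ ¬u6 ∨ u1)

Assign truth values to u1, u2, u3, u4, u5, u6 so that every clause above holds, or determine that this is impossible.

Suppose u3 = False.
The clause (u6) is unit, so u6 = True.
But (¬u6) is also a unit clause — contradiction.
Backtrack on u3: now try u3 = True.
The clause (u5) is unit, so u5 = True.
But (¬u5) is also a unit clause — contradiction.
Both values of u3 lead to a conflict.

UNSATISFIABLE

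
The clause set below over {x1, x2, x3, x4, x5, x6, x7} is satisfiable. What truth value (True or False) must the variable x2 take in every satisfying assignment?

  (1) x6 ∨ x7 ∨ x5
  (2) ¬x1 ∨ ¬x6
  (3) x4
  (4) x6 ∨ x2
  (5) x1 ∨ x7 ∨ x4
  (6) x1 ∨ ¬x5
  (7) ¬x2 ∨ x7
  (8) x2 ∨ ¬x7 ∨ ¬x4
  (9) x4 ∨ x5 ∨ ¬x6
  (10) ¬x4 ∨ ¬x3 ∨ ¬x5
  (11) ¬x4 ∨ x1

Suppose x2 = False.
From the singleton clause (x4), x4 = True.
From the singleton clause (x6), x6 = True.
From the singleton clause (¬x1), x1 = False.
That conflicts with the unit clause (x1).
So every satisfying assignment has x2 = True.

True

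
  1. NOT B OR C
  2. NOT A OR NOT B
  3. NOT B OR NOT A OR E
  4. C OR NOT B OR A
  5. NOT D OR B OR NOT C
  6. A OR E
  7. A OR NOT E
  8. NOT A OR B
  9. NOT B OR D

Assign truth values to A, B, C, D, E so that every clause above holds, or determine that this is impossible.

UNSATISFIABLE

Suppose B = false.
The clause (NOT A) is unit, so A = false.
The clause (E) is unit, so E = true.
Now (NOT E) is unsatisfied and unit — conflict.
So B must be the other value — set B = true.
The clause (C) is unit, so C = true.
The clause (NOT A) is unit, so A = false.
The clause (E) is unit, so E = true.
Now (NOT E) is unsatisfied and unit — conflict.
Neither B = true nor B = false works.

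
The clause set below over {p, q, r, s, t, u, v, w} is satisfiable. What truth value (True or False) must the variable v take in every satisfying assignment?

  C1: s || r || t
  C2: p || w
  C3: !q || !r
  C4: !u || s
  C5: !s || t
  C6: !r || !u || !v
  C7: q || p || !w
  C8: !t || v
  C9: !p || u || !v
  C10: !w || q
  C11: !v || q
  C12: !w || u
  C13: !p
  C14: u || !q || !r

Suppose v = false.
Unit clause (!t) forces t = false.
Unit clause (!s) forces s = false.
Unit clause (r) forces r = true.
Unit clause (!q) forces q = false.
Unit clause (!u) forces u = false.
Unit clause (!w) forces w = false.
Unit clause (p) forces p = true.
That conflicts with the unit clause (!p).
So every satisfying assignment has v = True.

True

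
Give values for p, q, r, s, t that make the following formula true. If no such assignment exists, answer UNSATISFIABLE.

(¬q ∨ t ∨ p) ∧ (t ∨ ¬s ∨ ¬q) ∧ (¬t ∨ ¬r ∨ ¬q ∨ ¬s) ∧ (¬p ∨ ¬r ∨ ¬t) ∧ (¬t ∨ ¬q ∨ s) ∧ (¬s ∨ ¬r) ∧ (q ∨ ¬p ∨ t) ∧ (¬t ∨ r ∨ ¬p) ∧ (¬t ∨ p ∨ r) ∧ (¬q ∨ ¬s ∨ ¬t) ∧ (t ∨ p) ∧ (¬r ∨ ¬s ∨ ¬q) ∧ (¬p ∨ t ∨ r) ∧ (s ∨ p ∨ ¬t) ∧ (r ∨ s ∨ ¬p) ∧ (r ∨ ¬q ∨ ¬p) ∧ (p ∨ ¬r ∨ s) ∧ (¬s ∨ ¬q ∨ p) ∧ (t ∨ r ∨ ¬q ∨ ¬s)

p=True, q=True, r=True, s=False, t=False

Branch on s: set s = False.
Branch on t: set t = False.
From the singleton clause (p), p = True.
From the singleton clause (q), q = True.
From the singleton clause (r), r = True.
Every clause now holds.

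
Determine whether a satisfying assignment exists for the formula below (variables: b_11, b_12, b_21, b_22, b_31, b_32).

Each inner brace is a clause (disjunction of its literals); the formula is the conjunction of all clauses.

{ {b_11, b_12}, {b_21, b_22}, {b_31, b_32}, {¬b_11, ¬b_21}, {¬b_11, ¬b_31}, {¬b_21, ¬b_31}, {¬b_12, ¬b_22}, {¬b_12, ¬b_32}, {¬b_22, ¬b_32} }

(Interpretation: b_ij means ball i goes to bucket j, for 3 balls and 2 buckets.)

Try b_11 = True.
Unit clause (¬b_21) forces b_21 = False.
Unit clause (b_22) forces b_22 = True.
Unit clause (¬b_31) forces b_31 = False.
Unit clause (b_32) forces b_32 = True.
Now (¬b_32) is unsatisfied and unit — conflict.
Undo b_11 and try b_11 = False.
Unit clause (b_12) forces b_12 = True.
Unit clause (¬b_22) forces b_22 = False.
Unit clause (b_21) forces b_21 = True.
Unit clause (¬b_31) forces b_31 = False.
Unit clause (b_32) forces b_32 = True.
Now (¬b_32) is unsatisfied and unit — conflict.
Both values of b_11 lead to a conflict.
No assignment satisfies every clause.

Unsatisfiable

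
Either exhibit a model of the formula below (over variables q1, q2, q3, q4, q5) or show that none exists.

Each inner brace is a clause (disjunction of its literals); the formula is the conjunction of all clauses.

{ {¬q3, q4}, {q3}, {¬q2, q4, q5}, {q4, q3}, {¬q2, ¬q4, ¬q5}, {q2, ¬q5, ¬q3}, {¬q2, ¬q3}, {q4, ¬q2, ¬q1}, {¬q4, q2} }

(q3) alone gives q3 = True.
(q4) alone gives q4 = True.
(¬q2) alone gives q2 = False.
Now (q2) is unsatisfied and unit — conflict.

UNSATISFIABLE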